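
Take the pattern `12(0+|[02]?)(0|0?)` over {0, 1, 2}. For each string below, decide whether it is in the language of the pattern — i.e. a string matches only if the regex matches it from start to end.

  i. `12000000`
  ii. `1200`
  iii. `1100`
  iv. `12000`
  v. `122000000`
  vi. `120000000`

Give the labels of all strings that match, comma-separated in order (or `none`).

i, ii, iv, vi

i → match
ii → match
iii → no match — must start with `12`
iv → match
v → no match
vi → match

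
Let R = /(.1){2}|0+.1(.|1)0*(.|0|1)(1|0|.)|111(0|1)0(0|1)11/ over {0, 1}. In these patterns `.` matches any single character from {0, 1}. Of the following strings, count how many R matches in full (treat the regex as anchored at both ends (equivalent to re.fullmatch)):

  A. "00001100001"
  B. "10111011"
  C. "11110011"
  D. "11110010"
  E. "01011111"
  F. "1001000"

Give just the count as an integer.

2

A → match
B → no match
C → match
D → no match
E → no match
F → no match
Total matched: 2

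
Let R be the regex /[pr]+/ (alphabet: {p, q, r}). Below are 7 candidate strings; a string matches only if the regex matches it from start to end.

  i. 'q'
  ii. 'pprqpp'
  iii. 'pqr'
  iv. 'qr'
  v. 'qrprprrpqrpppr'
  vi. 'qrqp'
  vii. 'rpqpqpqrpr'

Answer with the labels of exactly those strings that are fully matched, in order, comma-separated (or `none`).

none

i → no match
ii → no match
iii → no match
iv → no match
v → no match
vi → no match
vii → no match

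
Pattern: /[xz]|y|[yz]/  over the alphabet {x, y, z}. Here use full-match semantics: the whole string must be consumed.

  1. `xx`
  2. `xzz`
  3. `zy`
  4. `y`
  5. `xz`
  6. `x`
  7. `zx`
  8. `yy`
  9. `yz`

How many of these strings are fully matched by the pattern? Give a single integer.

1 → no match
2 → no match
3 → no match
4 → match
5 → no match
6 → match
7 → no match
8 → no match
9 → no match
Total matched: 2

2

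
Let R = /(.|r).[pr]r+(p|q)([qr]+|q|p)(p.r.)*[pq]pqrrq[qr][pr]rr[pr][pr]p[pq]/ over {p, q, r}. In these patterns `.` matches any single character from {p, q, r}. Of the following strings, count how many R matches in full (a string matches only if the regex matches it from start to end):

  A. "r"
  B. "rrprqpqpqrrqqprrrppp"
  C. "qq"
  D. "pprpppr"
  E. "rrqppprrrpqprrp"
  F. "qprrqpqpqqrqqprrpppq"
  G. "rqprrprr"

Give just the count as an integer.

1

A → no match
B → match
C → no match
D → no match
E → no match
F → no match
G → no match
Total matched: 1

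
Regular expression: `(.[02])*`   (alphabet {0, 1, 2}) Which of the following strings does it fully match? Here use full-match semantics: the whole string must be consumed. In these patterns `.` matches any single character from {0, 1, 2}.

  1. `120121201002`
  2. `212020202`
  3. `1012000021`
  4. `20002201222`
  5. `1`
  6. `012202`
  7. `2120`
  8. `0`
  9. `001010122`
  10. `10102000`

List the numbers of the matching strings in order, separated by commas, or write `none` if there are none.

1 → no match
2 → no match
3 → no match
4 → no match
5 → no match
6 → no match
7 → no match
8 → no match
9 → no match
10 → match

10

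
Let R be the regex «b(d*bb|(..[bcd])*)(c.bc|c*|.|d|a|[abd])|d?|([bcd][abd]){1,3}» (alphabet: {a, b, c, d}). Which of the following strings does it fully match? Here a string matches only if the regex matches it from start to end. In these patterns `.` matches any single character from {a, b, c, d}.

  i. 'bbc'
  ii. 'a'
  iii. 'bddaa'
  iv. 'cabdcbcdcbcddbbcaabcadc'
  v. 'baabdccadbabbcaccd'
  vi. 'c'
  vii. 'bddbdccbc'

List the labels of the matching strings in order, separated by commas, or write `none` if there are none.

i → no match
ii → no match
iii → no match
iv → no match
v → no match
vi → no match
vii → no match

none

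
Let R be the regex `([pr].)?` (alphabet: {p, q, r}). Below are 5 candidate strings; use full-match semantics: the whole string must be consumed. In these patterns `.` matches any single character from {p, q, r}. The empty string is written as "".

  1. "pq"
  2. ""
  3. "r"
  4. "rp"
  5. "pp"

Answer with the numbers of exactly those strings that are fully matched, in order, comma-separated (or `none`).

1, 2, 4, 5

1 → match
2 → match
3 → no match
4 → match
5 → match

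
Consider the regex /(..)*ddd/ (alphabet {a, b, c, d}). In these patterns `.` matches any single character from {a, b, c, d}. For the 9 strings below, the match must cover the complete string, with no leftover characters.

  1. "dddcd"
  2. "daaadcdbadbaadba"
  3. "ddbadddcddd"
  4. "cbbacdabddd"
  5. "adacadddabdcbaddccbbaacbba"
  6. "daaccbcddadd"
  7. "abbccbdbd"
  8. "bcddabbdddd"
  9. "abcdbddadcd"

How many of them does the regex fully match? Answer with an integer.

1 → no match — must end with "ddd"
2 → no match — must end with "ddd"
3 → match
4 → match
5 → no match — must end with "ddd"
6 → no match — must end with "ddd"
7 → no match — must end with "ddd"
8 → match
9 → no match — must end with "ddd"
Total matched: 3

3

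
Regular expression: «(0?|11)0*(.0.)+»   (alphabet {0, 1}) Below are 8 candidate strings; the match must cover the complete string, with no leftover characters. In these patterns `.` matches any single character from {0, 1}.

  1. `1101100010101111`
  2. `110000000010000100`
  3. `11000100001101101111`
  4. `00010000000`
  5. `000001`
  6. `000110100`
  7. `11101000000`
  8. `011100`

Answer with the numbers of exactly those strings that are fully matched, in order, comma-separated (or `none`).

5, 7

1 → no match
2 → no match
3 → no match
4. `00010000000` → no match
5. `000001` → match
6. `000110100` → no match
7. `11101000000` → match
8. `011100` → no match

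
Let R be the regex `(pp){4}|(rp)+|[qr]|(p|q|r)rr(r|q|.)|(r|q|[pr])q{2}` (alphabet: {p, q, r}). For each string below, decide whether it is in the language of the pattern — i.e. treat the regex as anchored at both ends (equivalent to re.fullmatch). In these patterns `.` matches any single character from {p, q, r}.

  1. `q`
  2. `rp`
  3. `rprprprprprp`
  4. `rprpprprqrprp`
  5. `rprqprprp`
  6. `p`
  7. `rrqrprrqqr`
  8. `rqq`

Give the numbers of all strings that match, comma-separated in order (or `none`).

1 → match
2 → match
3 → match
4 → no match
5 → no match
6 → no match
7 → no match
8 → match

1, 2, 3, 8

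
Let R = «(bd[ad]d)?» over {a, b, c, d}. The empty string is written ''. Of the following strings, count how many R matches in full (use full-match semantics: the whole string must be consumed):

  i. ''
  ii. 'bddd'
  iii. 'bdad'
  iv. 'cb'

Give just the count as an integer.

i → match
ii → match
iii → match
iv → no match
Total matched: 3

3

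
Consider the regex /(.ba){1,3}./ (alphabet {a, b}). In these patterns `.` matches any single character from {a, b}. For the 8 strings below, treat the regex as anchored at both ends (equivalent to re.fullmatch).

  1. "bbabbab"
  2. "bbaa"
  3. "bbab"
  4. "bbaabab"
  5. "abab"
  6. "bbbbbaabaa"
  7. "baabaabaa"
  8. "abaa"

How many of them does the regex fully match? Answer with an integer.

1 → match
2 → match
3 → match
4 → match
5 → match
6 → no match
7 → no match
8 → match
Total matched: 6

6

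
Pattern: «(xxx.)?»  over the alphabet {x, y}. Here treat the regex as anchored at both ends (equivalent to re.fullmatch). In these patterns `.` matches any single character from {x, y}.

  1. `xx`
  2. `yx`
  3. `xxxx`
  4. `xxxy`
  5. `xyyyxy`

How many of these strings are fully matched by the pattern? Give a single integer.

1. `xx` → no match
2. `yx` → no match
3. `xxxx` → match
4. `xxxy` → match
5. `xyyyxy` → no match
Total matched: 2

2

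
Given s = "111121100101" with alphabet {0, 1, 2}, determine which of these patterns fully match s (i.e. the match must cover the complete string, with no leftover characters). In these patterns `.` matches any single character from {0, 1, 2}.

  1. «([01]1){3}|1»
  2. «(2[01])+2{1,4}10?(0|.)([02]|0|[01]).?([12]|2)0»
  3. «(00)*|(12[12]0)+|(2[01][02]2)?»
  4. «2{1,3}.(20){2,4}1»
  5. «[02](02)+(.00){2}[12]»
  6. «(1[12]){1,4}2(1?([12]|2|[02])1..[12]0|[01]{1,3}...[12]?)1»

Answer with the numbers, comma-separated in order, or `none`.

1 → no match
2 → no match — must start with "2"
3 → no match
4 → no match — must start with "2"
5 → no match
6 → match

6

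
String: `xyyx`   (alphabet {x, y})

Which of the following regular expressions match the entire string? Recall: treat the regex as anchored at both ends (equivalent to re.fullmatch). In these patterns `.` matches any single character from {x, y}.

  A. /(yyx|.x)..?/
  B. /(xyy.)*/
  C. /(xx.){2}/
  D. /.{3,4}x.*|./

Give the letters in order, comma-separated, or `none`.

A → no match
B → match
C → no match — must start with `xx`
D → match

B, D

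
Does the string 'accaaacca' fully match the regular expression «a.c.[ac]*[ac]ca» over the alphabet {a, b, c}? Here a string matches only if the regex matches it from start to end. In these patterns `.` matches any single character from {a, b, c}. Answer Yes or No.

Yes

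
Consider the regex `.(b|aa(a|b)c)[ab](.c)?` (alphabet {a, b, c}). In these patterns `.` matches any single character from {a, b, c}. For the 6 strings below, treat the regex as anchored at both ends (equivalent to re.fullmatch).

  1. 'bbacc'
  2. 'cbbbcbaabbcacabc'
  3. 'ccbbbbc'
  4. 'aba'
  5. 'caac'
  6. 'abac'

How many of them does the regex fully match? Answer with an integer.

2

1 → match
2 → no match
3 → no match
4 → match
5 → no match
6 → no match
Total matched: 2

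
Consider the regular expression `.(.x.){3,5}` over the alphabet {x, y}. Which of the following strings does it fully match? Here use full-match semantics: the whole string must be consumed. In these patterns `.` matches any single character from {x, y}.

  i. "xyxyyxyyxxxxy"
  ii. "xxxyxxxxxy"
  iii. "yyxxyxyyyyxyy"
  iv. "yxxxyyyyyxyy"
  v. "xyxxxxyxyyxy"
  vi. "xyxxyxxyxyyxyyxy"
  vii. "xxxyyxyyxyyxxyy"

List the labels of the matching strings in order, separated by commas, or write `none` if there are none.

i → match
ii → match
iii → no match
iv → no match
v → no match
vi → match
vii → no match

i, ii, vi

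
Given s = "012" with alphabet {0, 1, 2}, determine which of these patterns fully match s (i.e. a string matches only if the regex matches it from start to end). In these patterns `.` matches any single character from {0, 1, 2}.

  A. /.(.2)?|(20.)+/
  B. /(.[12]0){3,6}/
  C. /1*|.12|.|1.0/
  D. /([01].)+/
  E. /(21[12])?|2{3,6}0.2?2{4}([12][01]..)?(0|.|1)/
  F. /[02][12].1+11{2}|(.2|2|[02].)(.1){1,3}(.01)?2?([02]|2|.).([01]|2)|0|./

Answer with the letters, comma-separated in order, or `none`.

A, C

A → match
B → no match — must end with "0"
C → match
D → no match
E → no match
F → no match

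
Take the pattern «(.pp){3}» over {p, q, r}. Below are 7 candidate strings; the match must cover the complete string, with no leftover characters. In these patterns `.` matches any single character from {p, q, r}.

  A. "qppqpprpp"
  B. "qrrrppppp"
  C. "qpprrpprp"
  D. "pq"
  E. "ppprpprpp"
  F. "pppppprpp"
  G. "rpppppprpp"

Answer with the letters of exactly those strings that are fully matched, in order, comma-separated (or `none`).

A → match
B → no match
C → no match — must end with "pp"
D → no match — must end with "pp"
E → match
F → match
G → no match

A, E, F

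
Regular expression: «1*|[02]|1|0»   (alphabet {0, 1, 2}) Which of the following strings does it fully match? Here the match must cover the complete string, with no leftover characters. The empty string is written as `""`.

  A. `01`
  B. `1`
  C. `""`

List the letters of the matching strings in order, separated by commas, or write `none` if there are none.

B, C

A → no match
B → match
C → match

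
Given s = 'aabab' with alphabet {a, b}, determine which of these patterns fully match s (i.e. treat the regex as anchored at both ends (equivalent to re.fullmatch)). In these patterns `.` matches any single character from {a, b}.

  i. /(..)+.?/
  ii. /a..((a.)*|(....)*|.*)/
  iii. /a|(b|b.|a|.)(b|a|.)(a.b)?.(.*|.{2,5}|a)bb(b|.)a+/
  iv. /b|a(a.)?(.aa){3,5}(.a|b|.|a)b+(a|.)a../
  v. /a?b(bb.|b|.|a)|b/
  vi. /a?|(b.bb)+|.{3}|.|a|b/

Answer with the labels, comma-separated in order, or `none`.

i, ii

i → match
ii → match
iii → no match — must end with 'a'
iv → no match
v → no match
vi → no match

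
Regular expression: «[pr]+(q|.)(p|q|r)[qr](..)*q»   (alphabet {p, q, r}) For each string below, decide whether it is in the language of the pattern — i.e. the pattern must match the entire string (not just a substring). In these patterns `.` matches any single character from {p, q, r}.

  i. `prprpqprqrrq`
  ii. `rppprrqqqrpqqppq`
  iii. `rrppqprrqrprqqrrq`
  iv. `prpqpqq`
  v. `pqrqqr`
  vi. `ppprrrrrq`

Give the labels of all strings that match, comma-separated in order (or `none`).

i → no match
ii → match
iii → no match
iv → match
v → no match — must end with `q`
vi → match

ii, iv, vi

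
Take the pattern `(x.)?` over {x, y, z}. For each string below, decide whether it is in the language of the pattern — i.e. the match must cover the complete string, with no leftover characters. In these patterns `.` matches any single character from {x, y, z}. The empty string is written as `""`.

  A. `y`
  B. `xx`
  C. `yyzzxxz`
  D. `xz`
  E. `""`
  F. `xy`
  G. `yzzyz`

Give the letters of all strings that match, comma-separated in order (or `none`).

B, D, E, F

A → no match
B → match
C → no match
D → match
E → match
F → match
G → no match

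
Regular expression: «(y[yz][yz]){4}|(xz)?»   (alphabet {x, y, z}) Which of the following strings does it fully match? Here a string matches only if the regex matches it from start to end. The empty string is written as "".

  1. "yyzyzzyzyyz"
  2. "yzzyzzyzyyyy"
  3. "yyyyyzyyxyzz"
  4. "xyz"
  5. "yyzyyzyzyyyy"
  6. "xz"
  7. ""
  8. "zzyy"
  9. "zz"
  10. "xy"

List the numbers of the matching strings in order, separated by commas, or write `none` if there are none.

1 → no match
2 → match
3 → no match
4 → no match
5 → match
6 → match
7 → match
8 → no match
9 → no match
10 → no match

2, 5, 6, 7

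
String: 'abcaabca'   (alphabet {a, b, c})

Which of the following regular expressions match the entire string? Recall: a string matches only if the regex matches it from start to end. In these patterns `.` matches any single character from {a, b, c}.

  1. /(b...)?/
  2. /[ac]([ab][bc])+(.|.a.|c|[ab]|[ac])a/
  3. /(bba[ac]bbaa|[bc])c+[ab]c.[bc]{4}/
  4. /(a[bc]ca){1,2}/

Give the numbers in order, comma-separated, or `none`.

4

1 → no match
2 → no match
3 → no match
4 → match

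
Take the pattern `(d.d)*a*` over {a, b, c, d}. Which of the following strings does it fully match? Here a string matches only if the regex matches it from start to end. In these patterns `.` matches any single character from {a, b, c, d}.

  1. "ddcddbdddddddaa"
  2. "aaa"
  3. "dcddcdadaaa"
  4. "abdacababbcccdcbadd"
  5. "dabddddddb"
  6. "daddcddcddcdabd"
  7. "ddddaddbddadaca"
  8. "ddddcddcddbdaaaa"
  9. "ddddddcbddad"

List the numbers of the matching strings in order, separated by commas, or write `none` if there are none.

1 → no match
2 → match
3 → no match
4 → no match
5 → no match
6 → no match
7 → no match
8 → match
9 → no match

2, 8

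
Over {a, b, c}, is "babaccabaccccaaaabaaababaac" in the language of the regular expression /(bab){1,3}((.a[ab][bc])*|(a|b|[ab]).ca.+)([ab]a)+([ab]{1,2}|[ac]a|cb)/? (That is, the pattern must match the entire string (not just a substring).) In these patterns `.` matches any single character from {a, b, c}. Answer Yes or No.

No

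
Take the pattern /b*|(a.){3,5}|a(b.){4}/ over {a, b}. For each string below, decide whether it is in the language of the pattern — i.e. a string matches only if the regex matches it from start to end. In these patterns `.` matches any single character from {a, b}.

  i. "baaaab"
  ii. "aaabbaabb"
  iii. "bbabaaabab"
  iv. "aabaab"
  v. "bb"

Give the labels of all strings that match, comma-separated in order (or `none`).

v

i → no match
ii → no match
iii → no match
iv → no match
v → match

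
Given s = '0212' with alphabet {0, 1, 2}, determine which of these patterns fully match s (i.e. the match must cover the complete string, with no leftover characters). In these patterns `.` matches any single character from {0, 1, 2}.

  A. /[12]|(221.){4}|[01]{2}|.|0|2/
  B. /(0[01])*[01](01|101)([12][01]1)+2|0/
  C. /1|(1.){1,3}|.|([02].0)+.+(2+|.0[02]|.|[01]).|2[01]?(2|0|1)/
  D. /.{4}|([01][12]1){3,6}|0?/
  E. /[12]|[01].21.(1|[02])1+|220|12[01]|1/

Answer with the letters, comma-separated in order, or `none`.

D

A → no match
B → no match
C → no match
D → match
E → no match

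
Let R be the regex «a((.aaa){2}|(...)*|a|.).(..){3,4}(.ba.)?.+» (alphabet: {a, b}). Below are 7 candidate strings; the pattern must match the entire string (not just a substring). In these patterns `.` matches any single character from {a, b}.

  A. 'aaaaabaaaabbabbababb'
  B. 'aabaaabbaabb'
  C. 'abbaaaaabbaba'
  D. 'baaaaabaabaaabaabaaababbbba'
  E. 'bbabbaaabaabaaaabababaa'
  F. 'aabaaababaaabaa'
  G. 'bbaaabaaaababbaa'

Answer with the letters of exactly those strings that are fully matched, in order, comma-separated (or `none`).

A, B, C, F

A → match
B → match
C → match
D → no match — must start with 'a'
E → no match — must start with 'a'
F → match
G → no match — must start with 'a'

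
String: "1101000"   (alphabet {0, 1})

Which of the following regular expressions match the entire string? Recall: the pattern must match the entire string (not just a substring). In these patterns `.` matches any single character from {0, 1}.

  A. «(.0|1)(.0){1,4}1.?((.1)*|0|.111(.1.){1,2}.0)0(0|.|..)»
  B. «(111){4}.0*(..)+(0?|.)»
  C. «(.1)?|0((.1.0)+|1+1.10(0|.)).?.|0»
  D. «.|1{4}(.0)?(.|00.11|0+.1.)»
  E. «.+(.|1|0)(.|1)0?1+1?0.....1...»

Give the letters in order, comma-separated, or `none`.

A → match
B → no match — must start with "111"
C → no match
D → no match
E → no match

A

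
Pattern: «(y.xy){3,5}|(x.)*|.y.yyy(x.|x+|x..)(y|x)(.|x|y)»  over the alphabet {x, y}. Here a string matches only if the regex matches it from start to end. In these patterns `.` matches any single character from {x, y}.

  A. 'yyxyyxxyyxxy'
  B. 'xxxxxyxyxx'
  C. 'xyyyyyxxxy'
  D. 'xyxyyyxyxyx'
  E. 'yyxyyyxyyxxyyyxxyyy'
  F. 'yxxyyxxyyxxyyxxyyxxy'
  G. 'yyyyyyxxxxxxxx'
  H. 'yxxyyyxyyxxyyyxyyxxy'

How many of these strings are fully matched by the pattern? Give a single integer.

A. 'yyxyyxxyyxxy' → match
B. 'xxxxxyxyxx' → match
C. 'xyyyyyxxxy' → match
D. 'xyxyyyxyxyx' → match
E → no match
F → match
G → match
H → match
Total matched: 7

7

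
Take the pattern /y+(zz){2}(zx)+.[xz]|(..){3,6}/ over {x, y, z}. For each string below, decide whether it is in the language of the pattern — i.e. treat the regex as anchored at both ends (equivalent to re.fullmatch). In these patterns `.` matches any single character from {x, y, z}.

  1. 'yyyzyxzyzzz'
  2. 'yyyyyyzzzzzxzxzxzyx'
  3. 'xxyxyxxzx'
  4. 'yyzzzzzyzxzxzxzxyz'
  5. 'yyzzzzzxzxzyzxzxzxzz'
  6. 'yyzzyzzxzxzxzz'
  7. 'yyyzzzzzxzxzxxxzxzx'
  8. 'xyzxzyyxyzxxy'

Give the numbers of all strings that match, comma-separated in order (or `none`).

none

1. 'yyyzyxzyzzz' → no match
2 → no match
3. 'xxyxyxxzx' → no match
4 → no match
5 → no match
6 → no match
7 → no match
8 → no match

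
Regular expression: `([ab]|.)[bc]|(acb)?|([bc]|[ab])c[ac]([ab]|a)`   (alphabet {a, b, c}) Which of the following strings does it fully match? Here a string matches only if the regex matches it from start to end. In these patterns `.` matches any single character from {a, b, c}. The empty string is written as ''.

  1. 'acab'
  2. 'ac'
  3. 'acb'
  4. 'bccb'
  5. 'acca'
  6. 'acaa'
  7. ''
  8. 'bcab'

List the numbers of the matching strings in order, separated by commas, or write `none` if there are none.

1, 2, 3, 4, 5, 6, 7, 8

1 → match
2 → match
3 → match
4 → match
5 → match
6 → match
7 → match
8 → match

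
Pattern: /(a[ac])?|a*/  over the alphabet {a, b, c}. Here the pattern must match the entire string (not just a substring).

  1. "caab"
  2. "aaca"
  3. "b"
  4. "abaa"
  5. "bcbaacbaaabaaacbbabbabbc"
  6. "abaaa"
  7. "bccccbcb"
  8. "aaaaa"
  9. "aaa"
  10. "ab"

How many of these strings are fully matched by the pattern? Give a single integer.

1 → no match
2 → no match
3 → no match
4 → no match
5 → no match
6 → no match
7 → no match
8 → match
9 → match
10 → no match
Total matched: 2

2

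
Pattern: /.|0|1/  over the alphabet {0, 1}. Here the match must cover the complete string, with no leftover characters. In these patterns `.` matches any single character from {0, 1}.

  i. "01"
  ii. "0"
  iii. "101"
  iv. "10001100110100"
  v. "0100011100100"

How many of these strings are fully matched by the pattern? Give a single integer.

i. "01" → no match
ii. "0" → match
iii. "101" → no match
iv → no match
v → no match
Total matched: 1

1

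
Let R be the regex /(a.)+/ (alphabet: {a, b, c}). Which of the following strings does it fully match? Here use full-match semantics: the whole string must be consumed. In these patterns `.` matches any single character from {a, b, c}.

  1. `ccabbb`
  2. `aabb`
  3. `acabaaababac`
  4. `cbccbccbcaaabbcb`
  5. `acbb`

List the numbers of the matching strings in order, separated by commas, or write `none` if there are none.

3

1 → no match — must start with `a`
2 → no match
3 → match
4 → no match — must start with `a`
5 → no match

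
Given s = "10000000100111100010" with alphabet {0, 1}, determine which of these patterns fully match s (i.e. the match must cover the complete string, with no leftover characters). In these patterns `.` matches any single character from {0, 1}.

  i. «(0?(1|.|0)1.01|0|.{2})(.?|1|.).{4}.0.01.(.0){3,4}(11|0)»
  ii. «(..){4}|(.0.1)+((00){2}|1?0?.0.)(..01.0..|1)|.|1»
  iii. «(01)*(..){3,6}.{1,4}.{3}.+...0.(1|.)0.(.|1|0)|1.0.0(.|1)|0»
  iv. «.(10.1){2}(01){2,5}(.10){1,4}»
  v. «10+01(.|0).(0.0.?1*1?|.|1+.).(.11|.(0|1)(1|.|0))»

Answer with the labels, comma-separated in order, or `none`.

v

i → no match
ii → no match
iii → no match
iv → no match
v → match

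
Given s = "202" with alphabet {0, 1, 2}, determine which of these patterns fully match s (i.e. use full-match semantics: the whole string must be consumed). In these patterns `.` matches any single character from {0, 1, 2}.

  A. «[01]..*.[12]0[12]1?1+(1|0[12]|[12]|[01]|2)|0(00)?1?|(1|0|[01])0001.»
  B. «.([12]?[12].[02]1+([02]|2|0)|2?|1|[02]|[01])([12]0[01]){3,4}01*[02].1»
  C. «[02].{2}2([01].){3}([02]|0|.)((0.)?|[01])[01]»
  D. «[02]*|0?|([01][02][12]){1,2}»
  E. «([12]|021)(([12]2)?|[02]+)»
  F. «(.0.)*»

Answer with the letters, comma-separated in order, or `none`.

D, E, F

A → no match
B → no match — must end with "1"
C → no match
D → match
E → match
F → match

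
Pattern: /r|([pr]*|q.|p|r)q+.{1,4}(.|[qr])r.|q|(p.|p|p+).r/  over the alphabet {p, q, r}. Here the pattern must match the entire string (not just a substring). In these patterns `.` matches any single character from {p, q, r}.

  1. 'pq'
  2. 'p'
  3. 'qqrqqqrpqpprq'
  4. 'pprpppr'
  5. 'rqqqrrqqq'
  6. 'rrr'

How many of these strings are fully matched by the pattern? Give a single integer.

0

1 → no match
2 → no match
3 → no match
4 → no match
5 → no match
6 → no match
Total matched: 0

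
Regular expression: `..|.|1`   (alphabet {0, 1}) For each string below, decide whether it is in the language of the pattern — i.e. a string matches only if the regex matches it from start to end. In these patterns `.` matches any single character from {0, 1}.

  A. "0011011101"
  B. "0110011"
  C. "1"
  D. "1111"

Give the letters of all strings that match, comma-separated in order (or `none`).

A → no match
B → no match
C → match
D → no match

C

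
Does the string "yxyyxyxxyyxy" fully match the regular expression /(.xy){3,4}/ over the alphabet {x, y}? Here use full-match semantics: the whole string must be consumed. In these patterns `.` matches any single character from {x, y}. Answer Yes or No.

Yes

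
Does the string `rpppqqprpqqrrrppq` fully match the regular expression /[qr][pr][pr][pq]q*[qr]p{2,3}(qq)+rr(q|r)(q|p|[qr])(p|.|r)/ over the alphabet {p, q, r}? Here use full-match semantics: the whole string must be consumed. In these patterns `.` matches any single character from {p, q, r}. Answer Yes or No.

No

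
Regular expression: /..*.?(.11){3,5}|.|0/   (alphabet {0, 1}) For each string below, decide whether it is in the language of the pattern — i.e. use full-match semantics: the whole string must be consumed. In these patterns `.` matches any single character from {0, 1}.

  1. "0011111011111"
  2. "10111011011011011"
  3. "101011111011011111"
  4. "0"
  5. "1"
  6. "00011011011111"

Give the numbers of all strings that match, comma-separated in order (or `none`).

1 → match
2 → match
3 → match
4. "0" → match
5. "1" → match
6 → match

1, 2, 3, 4, 5, 6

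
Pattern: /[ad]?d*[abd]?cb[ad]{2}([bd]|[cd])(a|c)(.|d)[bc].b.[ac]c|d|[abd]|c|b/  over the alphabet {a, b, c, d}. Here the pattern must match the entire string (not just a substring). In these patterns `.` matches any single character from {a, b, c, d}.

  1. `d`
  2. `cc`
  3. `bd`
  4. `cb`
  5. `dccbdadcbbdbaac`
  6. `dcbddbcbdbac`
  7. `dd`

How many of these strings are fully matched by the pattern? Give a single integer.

1 → match
2 → no match
3 → no match
4 → no match
5 → no match
6 → no match
7 → no match
Total matched: 1

1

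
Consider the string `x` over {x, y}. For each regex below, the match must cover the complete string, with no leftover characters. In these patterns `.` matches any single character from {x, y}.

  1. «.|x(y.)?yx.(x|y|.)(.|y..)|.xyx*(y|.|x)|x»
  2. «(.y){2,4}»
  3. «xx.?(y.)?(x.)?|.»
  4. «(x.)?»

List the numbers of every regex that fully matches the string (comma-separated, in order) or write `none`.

1 → match
2 → no match — must end with `y`
3 → match
4 → no match

1, 3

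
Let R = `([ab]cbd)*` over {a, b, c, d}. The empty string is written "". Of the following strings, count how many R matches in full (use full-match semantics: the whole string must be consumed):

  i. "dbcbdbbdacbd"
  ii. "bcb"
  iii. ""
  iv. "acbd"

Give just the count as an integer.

2

i → no match
ii → no match
iii → match
iv → match
Total matched: 2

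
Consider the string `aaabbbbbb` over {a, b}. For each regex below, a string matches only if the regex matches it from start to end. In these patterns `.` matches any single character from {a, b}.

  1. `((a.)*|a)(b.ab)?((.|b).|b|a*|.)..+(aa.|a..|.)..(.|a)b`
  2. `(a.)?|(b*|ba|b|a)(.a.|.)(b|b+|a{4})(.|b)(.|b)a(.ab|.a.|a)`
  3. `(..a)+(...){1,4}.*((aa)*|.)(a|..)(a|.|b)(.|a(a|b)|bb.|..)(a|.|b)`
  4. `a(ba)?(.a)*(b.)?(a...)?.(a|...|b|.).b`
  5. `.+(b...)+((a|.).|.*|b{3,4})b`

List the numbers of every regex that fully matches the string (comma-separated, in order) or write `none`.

1 → match
2 → no match
3 → no match
4 → match
5 → match

1, 4, 5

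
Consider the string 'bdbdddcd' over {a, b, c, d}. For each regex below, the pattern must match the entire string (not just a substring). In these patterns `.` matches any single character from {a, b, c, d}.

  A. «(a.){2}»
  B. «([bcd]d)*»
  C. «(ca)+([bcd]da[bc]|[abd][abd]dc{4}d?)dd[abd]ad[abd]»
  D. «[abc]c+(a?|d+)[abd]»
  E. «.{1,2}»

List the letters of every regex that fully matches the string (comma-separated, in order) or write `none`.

B

A → no match — must start with 'a'
B → match
C → no match — must start with 'ca'
D → no match
E → no match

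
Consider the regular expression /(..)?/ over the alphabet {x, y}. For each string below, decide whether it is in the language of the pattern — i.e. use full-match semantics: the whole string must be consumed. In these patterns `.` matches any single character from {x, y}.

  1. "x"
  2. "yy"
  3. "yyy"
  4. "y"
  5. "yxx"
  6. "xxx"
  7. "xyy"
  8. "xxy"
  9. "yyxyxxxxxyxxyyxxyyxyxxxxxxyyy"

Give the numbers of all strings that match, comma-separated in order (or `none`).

1 → no match
2 → match
3 → no match
4 → no match
5 → no match
6 → no match
7 → no match
8 → no match
9 → no match

2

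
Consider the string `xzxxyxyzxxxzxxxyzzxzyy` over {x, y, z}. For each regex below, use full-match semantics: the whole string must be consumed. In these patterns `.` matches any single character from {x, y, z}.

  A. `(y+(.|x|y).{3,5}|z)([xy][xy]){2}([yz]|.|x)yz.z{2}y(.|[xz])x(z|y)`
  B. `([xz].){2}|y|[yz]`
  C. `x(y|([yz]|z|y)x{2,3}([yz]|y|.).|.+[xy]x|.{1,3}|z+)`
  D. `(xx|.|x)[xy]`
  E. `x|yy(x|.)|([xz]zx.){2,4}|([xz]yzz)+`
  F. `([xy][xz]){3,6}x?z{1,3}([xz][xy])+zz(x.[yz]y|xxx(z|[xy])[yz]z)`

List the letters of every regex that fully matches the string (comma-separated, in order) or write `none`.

A → no match
B → no match
C → no match
D → no match
E → no match
F → match

F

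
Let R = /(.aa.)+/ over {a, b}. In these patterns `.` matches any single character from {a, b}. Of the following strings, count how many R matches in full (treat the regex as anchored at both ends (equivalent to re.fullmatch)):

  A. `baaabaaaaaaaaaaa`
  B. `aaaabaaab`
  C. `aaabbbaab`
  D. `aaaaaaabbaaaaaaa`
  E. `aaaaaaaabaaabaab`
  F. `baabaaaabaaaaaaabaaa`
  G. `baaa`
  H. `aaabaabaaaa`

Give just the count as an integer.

5

A → match
B → no match
C → no match
D → match
E → match
F → match
G → match
H → no match
Total matched: 5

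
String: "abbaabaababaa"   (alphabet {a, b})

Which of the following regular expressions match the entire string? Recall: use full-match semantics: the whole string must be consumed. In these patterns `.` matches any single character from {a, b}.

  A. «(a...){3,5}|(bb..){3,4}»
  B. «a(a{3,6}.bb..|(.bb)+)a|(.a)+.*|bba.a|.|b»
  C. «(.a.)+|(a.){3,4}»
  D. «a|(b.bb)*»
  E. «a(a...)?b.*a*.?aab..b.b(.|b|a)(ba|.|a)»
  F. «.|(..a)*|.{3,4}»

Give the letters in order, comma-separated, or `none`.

E

A → no match
B → no match
C → no match
D → no match
E → match
F → no match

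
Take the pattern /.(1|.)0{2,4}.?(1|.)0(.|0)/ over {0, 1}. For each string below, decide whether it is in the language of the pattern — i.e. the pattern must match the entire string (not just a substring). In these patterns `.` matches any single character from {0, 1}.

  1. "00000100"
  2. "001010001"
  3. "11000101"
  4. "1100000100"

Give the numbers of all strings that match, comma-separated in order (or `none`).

1, 3, 4

1 → match
2 → no match
3 → match
4 → match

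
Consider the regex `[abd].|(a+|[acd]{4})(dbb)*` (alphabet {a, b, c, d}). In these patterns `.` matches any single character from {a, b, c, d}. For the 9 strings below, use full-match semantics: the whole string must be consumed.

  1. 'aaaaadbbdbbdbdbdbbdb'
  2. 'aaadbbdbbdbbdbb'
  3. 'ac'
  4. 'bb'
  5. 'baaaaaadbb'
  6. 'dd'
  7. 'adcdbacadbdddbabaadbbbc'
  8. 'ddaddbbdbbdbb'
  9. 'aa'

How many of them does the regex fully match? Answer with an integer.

1 → no match
2 → match
3 → match
4 → match
5 → no match
6 → match
7 → no match
8 → match
9 → match
Total matched: 6

6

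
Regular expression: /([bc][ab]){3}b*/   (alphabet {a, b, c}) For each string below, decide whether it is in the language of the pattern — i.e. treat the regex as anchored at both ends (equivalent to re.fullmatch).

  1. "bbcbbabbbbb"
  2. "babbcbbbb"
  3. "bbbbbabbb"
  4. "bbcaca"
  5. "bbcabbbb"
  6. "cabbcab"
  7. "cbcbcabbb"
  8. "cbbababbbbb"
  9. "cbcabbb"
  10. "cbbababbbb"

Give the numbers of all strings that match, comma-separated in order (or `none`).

1, 2, 3, 4, 5, 6, 7, 8, 9, 10

1. "bbcbbabbbbb" → match
2. "babbcbbbb" → match
3. "bbbbbabbb" → match
4. "bbcaca" → match
5. "bbcabbbb" → match
6. "cabbcab" → match
7. "cbcbcabbb" → match
8. "cbbababbbbb" → match
9. "cbcabbb" → match
10. "cbbababbbb" → match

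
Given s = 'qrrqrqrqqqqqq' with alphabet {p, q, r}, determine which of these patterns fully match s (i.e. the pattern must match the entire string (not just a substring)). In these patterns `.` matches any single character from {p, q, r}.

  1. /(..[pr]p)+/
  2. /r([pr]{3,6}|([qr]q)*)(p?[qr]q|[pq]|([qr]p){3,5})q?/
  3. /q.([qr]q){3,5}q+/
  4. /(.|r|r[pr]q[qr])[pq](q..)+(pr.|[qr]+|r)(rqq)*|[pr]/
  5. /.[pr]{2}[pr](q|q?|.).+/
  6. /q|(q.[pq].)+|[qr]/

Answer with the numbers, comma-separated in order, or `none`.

3

1 → no match — must end with 'p'
2 → no match — must start with 'r'
3 → match
4 → no match
5 → no match
6 → no match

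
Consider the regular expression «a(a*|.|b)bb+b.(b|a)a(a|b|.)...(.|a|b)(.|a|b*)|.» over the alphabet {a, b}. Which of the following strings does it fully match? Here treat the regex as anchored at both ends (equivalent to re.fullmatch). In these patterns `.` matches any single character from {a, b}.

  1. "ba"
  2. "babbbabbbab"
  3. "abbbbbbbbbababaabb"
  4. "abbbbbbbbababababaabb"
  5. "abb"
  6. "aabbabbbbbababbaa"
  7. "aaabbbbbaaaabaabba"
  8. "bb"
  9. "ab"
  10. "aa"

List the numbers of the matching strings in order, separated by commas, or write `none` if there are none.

3

1 → no match
2 → no match
3 → match
4 → no match
5 → no match
6 → no match
7 → no match
8 → no match
9 → no match
10 → no match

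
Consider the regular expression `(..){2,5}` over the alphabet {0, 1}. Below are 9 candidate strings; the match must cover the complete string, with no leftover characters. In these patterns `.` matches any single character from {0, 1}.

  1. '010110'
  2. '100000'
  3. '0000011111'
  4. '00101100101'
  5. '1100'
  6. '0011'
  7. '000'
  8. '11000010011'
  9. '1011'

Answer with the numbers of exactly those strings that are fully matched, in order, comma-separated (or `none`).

1, 2, 3, 5, 6, 9

1 → match
2 → match
3 → match
4 → no match
5 → match
6 → match
7 → no match
8 → no match
9 → match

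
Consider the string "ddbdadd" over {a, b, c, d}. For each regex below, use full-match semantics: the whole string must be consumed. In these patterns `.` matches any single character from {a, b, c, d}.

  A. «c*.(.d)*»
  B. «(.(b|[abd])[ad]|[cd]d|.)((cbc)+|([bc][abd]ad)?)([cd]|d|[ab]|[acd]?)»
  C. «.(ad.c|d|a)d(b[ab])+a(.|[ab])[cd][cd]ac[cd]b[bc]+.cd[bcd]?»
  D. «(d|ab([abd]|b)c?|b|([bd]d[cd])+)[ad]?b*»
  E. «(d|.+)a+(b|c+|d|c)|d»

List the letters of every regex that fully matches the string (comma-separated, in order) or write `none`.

A → no match
B → match
C → no match
D → no match
E → no match

B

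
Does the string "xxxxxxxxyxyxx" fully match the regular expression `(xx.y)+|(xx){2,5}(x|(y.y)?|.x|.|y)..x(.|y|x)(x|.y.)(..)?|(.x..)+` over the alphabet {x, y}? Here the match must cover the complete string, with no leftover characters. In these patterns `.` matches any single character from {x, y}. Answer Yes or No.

No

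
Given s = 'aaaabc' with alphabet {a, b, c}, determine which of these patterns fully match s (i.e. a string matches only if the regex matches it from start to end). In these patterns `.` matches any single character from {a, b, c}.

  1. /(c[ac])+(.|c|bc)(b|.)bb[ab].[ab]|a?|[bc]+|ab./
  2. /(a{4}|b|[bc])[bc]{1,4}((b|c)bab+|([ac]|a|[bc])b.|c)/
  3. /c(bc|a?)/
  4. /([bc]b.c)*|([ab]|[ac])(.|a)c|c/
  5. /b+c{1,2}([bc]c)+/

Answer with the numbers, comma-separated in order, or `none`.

2

1 → no match
2 → match
3 → no match — must start with 'c'
4 → no match
5 → no match — must start with 'b'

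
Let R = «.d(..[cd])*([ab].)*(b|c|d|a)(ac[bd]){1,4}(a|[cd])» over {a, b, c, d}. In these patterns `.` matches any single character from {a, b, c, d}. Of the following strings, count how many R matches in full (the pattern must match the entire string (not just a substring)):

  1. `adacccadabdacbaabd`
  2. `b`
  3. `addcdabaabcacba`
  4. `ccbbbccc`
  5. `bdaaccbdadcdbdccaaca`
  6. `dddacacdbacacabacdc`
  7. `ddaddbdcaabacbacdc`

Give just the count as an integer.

1 → no match
2 → no match
3 → no match
4 → no match
5 → no match
6 → no match
7 → match
Total matched: 1

1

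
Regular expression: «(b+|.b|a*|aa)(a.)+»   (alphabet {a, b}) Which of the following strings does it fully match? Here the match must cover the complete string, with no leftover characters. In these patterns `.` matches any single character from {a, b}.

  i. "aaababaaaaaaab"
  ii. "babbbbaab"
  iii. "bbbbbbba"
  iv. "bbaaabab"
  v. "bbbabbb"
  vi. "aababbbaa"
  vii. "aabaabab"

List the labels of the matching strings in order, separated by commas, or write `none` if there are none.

i, iv

i → match
ii → no match
iii → no match
iv → match
v → no match
vi → no match
vii → no match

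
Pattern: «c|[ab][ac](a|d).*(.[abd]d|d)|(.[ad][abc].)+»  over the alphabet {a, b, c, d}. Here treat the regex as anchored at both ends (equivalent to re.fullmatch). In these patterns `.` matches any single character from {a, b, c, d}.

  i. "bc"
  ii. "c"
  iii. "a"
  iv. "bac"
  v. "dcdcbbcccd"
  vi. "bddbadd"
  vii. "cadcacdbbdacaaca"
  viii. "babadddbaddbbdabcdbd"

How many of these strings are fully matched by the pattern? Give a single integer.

1

i → no match
ii → match
iii → no match
iv → no match
v → no match
vi → no match
vii → no match
viii → no match
Total matched: 1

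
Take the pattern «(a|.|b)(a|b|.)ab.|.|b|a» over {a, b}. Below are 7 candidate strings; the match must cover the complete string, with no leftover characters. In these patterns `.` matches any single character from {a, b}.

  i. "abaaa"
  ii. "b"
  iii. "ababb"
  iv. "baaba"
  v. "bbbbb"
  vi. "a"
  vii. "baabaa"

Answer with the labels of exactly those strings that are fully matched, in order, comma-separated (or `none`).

ii, iii, iv, vi

i. "abaaa" → no match
ii. "b" → match
iii. "ababb" → match
iv. "baaba" → match
v. "bbbbb" → no match
vi. "a" → match
vii. "baabaa" → no match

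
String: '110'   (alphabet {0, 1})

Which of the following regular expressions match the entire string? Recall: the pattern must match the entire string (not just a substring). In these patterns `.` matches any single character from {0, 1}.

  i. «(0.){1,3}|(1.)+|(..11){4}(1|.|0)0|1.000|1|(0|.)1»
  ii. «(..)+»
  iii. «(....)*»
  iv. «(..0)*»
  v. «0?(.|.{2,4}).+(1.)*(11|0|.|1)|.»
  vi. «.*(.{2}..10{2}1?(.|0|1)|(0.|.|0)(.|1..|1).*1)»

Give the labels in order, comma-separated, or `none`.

i → no match
ii → no match
iii → no match
iv → match
v → match
vi → no match

iv, v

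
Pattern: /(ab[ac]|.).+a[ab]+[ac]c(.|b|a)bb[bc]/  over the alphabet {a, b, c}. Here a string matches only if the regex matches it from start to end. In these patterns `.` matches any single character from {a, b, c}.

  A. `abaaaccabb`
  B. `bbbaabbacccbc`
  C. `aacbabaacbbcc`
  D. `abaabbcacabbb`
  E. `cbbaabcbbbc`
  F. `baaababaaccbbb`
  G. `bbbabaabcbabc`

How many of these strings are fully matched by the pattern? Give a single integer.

1

A → no match
B → no match
C → no match
D → no match
E → no match
F → match
G → no match
Total matched: 1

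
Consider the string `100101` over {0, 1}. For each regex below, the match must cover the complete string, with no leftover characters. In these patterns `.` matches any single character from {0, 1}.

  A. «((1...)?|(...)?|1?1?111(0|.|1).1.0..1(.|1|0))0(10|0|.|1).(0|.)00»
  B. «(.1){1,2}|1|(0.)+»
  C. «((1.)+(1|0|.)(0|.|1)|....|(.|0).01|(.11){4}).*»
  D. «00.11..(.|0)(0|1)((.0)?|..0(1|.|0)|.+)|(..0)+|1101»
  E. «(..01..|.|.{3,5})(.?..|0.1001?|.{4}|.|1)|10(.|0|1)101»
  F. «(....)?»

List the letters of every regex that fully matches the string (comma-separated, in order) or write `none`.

A → no match — must end with `00`
B → no match
C → match
D → no match
E → match
F → no match

C, E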